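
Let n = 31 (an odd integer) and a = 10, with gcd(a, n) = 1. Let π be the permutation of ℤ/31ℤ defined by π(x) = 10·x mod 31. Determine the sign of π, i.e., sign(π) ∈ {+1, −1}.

+1

Start at x=5: 5 → 19 → 4 → 9 → 28 → 1 → 10 → … (one orbit).
Decompose π into cycles: lengths [15, 15, 1] (3 cycles, including the fixed point 0).
31 − 3 = 28 transpositions; sign(π) = (−1)^28 = +1.
(10|31)_J = +1 (Zolotarev's lemma cross-check).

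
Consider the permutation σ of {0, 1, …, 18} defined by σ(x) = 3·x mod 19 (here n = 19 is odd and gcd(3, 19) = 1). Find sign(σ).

-1

Start at x=18: 18 → 16 → 10 → 11 → 14 → 4 → 12 → … (one orbit).
Cycle lengths of π_3 on ℤ/19ℤ: [18, 1]; 2 cycles in total.
2 cycles on 19: each ℓ→(−1)^(ℓ−1), product (−1)^17 = -1.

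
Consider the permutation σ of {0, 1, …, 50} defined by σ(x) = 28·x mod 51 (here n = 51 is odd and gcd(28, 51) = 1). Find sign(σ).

-1

Orbit of 31 under x↦28x: [31, 1, 28, 19, 22, 4, 10]… (length divides ord_51(28)).
The orbit structure of x ↦ 28x mod 51: 6 orbits of sizes [16, 16, 16, 1, 1, 1].
6 cycles on 51: each ℓ→(−1)^(ℓ−1), product (−1)^45 = -1.
Via Zolotarev, sign(π_{28}) = (28|51) = -1.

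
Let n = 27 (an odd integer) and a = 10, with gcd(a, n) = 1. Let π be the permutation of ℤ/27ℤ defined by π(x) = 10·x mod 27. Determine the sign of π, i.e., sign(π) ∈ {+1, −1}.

+1

Orbit of 10 under x↦10x: [10, 19, 1]… (length divides ord_27(10)).
The orbit structure of x ↦ 10x mod 27: 15 orbits of sizes [3, 3, 3, 3, 3, 3, 1, 1, 1, 1, 1, 1, 1, 1, 1].
27 − 15 = 12 transpositions; sign(π) = (−1)^12 = +1.
Zolotarev: (10|27) = +1, matching the cycle-count sign.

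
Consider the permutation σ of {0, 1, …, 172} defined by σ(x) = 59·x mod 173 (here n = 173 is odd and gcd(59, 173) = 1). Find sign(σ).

-1

Orbit of 42 under x↦59x: [42, 56, 17, 138, 11, 130, 58]… (length divides ord_173(59)).
The orbit structure of x ↦ 59x mod 173: 2 orbits of sizes [172, 1].
sign(π) = (−1)^{n − #cycles} = (−1)^{173−2} = (−1)^171 = -1.
Via Zolotarev, sign(π_{59}) = (59|173) = -1.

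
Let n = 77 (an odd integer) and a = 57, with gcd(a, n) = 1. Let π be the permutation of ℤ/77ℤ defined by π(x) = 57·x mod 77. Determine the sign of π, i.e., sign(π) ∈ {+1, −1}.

Orbit of 29 under x↦57x: [29, 36, 50, 1, 57, 15, 8]… (length divides ord_77(57)).
Decompose π into cycles: lengths [10, 10, 10, 10, 10, 10, 10, 1, 1, 1, 1, 1, 1, 1] (14 cycles, including the fixed point 0).
77 − 14 = 63 transpositions; sign(π) = (−1)^63 = -1.
Via Zolotarev, sign(π_{57}) = (57|77) = -1.

-1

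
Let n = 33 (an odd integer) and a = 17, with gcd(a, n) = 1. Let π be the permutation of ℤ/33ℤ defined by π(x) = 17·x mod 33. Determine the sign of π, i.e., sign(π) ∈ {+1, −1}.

+1

Trace 16: π^k(16) = [16, 8, 4, 2, 1, 17, 25] for k=0..6.
Cycle type of π: 10×3 + 2 + 1; total 5 cycles.
Σ(ℓ_i−1) = 33−5 = 28; sign = (−1)^28 = +1.
Check: (17/33) = +1 by Zolotarev.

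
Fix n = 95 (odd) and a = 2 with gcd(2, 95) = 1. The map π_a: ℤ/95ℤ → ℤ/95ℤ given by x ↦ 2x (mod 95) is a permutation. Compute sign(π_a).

Start at x=9: 9 → 18 → 36 → 72 → 49 → 3 → 6 → … (one orbit).
π_2 has 5 disjoint cycles with lengths [36, 36, 18, 4, 1] on {0,…,94}.
Σ(ℓ_i−1) = 95−5 = 90; sign = (−1)^90 = +1.
The Jacobi symbol (2|95) = +1 (Zolotarev) agrees.

+1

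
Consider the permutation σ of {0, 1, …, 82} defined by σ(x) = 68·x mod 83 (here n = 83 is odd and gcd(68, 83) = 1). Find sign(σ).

Orbit of 48 under x↦68x: [48, 27, 10, 16, 9, 31, 33]… (length divides ord_83(68)).
3 cycles of lengths [41, 41, 1].
sign(π) = (−1)^{n − #cycles} = (−1)^{83−3} = (−1)^80 = +1.
Zolotarev: (68|83) = +1, matching the cycle-count sign.

+1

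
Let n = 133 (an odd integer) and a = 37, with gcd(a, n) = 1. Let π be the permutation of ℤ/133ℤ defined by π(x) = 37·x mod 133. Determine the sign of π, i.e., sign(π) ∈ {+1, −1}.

-1

Orbit of 39 under x↦37x: [39, 113, 58, 18, 1, 37]… (length divides ord_133(37)).
Decompose π into cycles: lengths [6, 6, 6, 6, 6, 6, 6, 6, 6, 6, 6, 6, 6, 6, 6, 6, 6, 6, 3, 3, 2, 2, 2, 2, 2, 2, 2, 2, 2, 1] (30 cycles, including the fixed point 0).
n − c = 133 − 30 = 103; sign = (−1)^103 = -1.
Check: (37/133) = -1 by Zolotarev.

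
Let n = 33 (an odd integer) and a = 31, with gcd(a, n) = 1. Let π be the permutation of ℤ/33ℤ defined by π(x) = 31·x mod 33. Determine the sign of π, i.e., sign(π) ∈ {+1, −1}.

Trace 31: π^k(31) = [31, 4, 25, 16, 1] for k=0..4.
The orbit structure of x ↦ 31x mod 33: 9 orbits of sizes [5, 5, 5, 5, 5, 5, 1, 1, 1].
33 − 9 = 24 transpositions; sign(π) = (−1)^24 = +1.
Via Zolotarev, sign(π_{31}) = (31|33) = +1.

+1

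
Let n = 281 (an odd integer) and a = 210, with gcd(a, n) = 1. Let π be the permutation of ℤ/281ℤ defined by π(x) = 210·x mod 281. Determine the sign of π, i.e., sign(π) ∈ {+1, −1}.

-1

Orbit of 108 under x↦210x: [108, 200, 131, 253, 21, 195, 205]… (length divides ord_281(210)).
π_210 has 2 disjoint cycles with lengths [280, 1] on {0,…,280}.
281 − 2 = 279 transpositions; sign(π) = (−1)^279 = -1.
Zolotarev: (210|281) = -1, matching the cycle-count sign.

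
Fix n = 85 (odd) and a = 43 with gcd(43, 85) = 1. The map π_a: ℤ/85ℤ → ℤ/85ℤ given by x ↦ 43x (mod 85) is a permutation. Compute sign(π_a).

Start at x=43: 43 → 64 → 32 → 16 → 8 → 4 → 2 → … (one orbit).
12 cycles of lengths [8, 8, 8, 8, 8, 8, 8, 8, 8, 8, 4, 1].
Σ(ℓ_i−1) = 85−12 = 73; sign = (−1)^73 = -1.

-1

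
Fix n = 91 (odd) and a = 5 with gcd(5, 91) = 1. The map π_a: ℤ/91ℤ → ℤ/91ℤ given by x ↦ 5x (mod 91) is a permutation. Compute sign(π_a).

Start at x=31: 31 → 64 → 47 → 53 → 83 → 51 → 73 → … (one orbit).
π_5 has 11 disjoint cycles with lengths [12, 12, 12, 12, 12, 12, 6, 4, 4, 4, 1] on {0,…,90}.
With 11 cycles on 91 points, sign = (−1)^{91−11} = +1.
(5|91)_J = +1 (Zolotarev's lemma cross-check).

+1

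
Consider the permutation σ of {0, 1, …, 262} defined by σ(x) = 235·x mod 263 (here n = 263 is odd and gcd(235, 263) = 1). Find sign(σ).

+1

Trace 23: π^k(23) = [23, 145, 148, 64, 49, 206, 18] for k=0..6.
π_235 has 3 disjoint cycles with lengths [131, 131, 1] on {0,…,262}.
3 cycles on 263: each ℓ→(−1)^(ℓ−1), product (−1)^260 = +1.
The Jacobi symbol (235|263) = +1 (Zolotarev) agrees.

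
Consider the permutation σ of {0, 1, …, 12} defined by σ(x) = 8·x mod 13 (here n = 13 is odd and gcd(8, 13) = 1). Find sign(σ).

Trace 8: π^k(8) = [8, 12, 5, 1] for k=0..3.
4 cycles of lengths [4, 4, 4, 1].
Σ(ℓ_i−1) = 13−4 = 9; sign = (−1)^9 = -1.

-1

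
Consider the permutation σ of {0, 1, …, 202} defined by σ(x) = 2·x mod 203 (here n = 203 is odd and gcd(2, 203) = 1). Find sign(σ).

Start at x=99: 99 → 198 → 193 → 183 → 163 → 123 → 43 → … (one orbit).
Cycle type of π: 84×2 + 28 + 3×2 + 1; total 6 cycles.
n − c = 203 − 6 = 197; sign = (−1)^197 = -1.

-1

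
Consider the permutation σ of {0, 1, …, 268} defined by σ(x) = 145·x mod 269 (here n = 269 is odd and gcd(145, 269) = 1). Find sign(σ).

-1

Orbit of 267 under x↦145x: [267, 248, 183, 173, 68, 176, 234]… (length divides ord_269(145)).
π_145 has 2 disjoint cycles with lengths [268, 1] on {0,…,268}.
269 − 2 = 267 transpositions; sign(π) = (−1)^267 = -1.
(145|269)_J = -1 (Zolotarev's lemma cross-check).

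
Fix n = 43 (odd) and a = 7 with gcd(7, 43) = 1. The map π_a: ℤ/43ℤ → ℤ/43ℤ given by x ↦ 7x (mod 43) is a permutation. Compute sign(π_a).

-1

Start at x=6: 6 → 42 → 36 → 37 → 1 → 7 → 6 (one orbit).
The orbit structure of x ↦ 7x mod 43: 8 orbits of sizes [6, 6, 6, 6, 6, 6, 6, 1].
sign(π) = (−1)^{n − #cycles} = (−1)^{43−8} = (−1)^35 = -1.
Zolotarev: (7|43) = -1, matching the cycle-count sign.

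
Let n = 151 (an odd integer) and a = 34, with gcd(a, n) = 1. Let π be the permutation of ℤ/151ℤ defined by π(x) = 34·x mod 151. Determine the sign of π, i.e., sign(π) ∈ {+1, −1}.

Orbit of 40 under x↦34x: [40, 1, 34, 99, 44, 137, 128]… (length divides ord_151(34)).
3 cycles of lengths [75, 75, 1].
sign(π) = (−1)^{n − #cycles} = (−1)^{151−3} = (−1)^148 = +1.
Zolotarev: (34|151) = +1, matching the cycle-count sign.

+1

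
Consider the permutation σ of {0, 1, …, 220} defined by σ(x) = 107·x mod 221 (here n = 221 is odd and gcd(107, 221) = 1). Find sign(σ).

Trace 29: π^k(29) = [29, 9, 79, 55, 139, 66, 211] for k=0..6.
π_107 has 10 disjoint cycles with lengths [48, 48, 48, 48, 16, 3, 3, 3, 3, 1] on {0,…,220}.
10 cycles on 221: each ℓ→(−1)^(ℓ−1), product (−1)^211 = -1.

-1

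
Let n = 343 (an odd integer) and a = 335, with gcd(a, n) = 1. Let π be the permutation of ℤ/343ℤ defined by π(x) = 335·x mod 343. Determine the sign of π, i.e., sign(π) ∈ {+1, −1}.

-1

Orbit of 202 under x↦335x: [202, 99, 237, 162, 76, 78, 62]… (length divides ord_343(335)).
The orbit structure of x ↦ 335x mod 343: 10 orbits of sizes [98, 98, 98, 14, 14, 14, 2, 2, 2, 1].
343 − 10 = 333 transpositions; sign(π) = (−1)^333 = -1.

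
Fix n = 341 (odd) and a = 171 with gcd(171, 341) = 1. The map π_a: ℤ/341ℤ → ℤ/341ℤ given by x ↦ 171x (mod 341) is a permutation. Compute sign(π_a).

-1

Orbit of 171 under x↦171x: [171, 256, 128, 64, 32, 16, 8]… (length divides ord_341(171)).
Cycle type of π: 10×31 + 5×6 + 1; total 38 cycles.
341 − 38 = 303 transpositions; sign(π) = (−1)^303 = -1.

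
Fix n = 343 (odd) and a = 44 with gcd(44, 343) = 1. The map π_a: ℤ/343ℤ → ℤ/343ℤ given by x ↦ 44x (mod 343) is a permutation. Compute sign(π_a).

+1

Start at x=23: 23 → 326 → 281 → 16 → 18 → 106 → 205 → … (one orbit).
7 cycles of lengths [147, 147, 21, 21, 3, 3, 1].
With 7 cycles on 343 points, sign = (−1)^{343−7} = +1.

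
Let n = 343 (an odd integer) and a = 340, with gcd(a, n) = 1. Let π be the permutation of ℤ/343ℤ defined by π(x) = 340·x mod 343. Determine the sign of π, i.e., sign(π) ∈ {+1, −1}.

Orbit of 162 under x↦340x: [162, 200, 86, 85, 88, 79, 106]… (length divides ord_343(340)).
Cycle type of π: 147×2 + 21×2 + 3×2 + 1; total 7 cycles.
sign(π) = (−1)^{n − #cycles} = (−1)^{343−7} = (−1)^336 = +1.
(340|343)_J = +1 (Zolotarev's lemma cross-check).

+1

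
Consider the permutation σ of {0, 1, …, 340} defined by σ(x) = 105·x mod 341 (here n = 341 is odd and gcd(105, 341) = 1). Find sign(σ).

Orbit of 172 under x↦105x: [172, 328, 340, 236, 228, 70, 189]… (length divides ord_341(105)).
Cycle lengths of π_105 on ℤ/341ℤ: [30, 30, 30, 30, 30, 30, 30, 30, 30, 30, 30, 10, 1]; 13 cycles in total.
n − c = 341 − 13 = 328; sign = (−1)^328 = +1.

+1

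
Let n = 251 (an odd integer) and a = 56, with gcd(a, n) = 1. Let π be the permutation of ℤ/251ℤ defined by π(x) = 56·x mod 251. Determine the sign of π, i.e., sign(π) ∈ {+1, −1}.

-1

Trace 39: π^k(39) = [39, 176, 67, 238, 25, 145, 88] for k=0..6.
Decompose π into cycles: lengths [250, 1] (2 cycles, including the fixed point 0).
251 − 2 = 249 transpositions; sign(π) = (−1)^249 = -1.
Via Zolotarev, sign(π_{56}) = (56|251) = -1.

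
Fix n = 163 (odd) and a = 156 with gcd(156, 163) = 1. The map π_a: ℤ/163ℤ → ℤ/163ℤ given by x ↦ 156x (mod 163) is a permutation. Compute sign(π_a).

+1

Start at x=131: 131 → 61 → 62 → 55 → 104 → 87 → 43 → … (one orbit).
3 cycles of lengths [81, 81, 1].
3 cycles on 163: each ℓ→(−1)^(ℓ−1), product (−1)^160 = +1.
Via Zolotarev, sign(π_{156}) = (156|163) = +1.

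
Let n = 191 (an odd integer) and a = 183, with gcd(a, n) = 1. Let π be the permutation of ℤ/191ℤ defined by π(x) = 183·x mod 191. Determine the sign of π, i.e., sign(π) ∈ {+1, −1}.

-1

Orbit of 177 under x↦183x: [177, 112, 59, 101, 147, 161, 49]… (length divides ord_191(183)).
Cycle lengths of π_183 on ℤ/191ℤ: [190, 1]; 2 cycles in total.
2 cycles on 191: each ℓ→(−1)^(ℓ−1), product (−1)^189 = -1.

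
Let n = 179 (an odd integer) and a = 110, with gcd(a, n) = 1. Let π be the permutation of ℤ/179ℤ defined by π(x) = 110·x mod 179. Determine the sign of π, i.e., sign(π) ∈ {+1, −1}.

+1

Trace 1: π^k(1) = [1, 110, 107, 135, 172, 125, 146] for k=0..6.
Cycle lengths of π_110 on ℤ/179ℤ: [89, 89, 1]; 3 cycles in total.
3 cycles on 179: each ℓ→(−1)^(ℓ−1), product (−1)^176 = +1.
Zolotarev: (110|179) = +1, matching the cycle-count sign.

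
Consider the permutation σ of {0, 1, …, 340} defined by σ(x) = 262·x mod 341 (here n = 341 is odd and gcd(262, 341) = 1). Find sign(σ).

+1

Orbit of 1 under x↦262x: [1, 262, 103, 47, 38, 67, 163]… (length divides ord_341(262)).
Cycle type of π: 15×22 + 5×2 + 1; total 25 cycles.
341 − 25 = 316 transpositions; sign(π) = (−1)^316 = +1.
Via Zolotarev, sign(π_{262}) = (262|341) = +1.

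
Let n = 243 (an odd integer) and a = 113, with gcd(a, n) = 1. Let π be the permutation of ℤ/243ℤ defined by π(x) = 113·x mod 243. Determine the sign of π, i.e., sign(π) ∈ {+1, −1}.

Trace 233: π^k(233) = [233, 85, 128, 127, 14, 124, 161] for k=0..6.
Decompose π into cycles: lengths [162, 54, 18, 6, 2, 1] (6 cycles, including the fixed point 0).
Σ(ℓ_i−1) = 243−6 = 237; sign = (−1)^237 = -1.
Zolotarev: (113|243) = -1, matching the cycle-count sign.

-1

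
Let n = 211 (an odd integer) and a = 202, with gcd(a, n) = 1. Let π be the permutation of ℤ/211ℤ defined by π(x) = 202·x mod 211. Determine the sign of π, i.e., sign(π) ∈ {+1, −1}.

-1

Orbit of 150 under x↦202x: [150, 127, 123, 159, 46, 8, 139]… (length divides ord_211(202)).
Decompose π into cycles: lengths [210, 1] (2 cycles, including the fixed point 0).
2 cycles on 211: each ℓ→(−1)^(ℓ−1), product (−1)^209 = -1.
(202|211)_J = -1 (Zolotarev's lemma cross-check).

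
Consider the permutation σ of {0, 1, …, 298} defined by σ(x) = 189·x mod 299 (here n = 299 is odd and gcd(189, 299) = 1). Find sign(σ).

+1

Orbit of 28 under x↦189x: [28, 209, 33, 257, 135, 100, 63]… (length divides ord_299(189)).
Decompose π into cycles: lengths [132, 132, 22, 12, 1] (5 cycles, including the fixed point 0).
With 5 cycles on 299 points, sign = (−1)^{299−5} = +1.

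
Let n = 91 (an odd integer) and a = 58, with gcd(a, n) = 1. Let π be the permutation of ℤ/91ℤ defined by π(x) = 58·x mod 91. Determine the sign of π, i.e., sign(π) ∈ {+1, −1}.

-1

Start at x=88: 88 → 8 → 9 → 67 → 64 → 72 → 81 → … (one orbit).
Cycle type of π: 12×7 + 3×2 + 1; total 10 cycles.
Σ(ℓ_i−1) = 91−10 = 81; sign = (−1)^81 = -1.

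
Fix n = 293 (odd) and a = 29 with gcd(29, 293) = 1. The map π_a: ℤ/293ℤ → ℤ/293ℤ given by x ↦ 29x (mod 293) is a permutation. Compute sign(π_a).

-1

Orbit of 54 under x↦29x: [54, 101, 292, 264, 38, 223, 21]… (length divides ord_293(29)).
Cycle lengths of π_29 on ℤ/293ℤ: [292, 1]; 2 cycles in total.
Σ(ℓ_i−1) = 293−2 = 291; sign = (−1)^291 = -1.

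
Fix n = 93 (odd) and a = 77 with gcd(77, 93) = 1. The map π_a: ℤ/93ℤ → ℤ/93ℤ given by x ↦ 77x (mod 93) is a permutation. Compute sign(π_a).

Orbit of 64 under x↦77x: [64, 92, 16, 23, 4, 29, 1]… (length divides ord_93(77)).
11 cycles of lengths [10, 10, 10, 10, 10, 10, 10, 10, 10, 2, 1].
With 11 cycles on 93 points, sign = (−1)^{93−11} = +1.

+1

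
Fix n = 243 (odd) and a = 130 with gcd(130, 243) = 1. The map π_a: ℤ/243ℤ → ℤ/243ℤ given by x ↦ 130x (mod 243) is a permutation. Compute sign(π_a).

Orbit of 199 under x↦130x: [199, 112, 223, 73, 13, 232, 28]… (length divides ord_243(130)).
Cycle type of π: 81×2 + 27×2 + 9×2 + 3×2 + 1×3; total 11 cycles.
sign(π) = (−1)^{n − #cycles} = (−1)^{243−11} = (−1)^232 = +1.
(130|243)_J = +1 (Zolotarev's lemma cross-check).

+1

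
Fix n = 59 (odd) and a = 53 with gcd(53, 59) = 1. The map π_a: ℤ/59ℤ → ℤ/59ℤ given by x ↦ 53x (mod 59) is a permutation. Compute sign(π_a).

Start at x=12: 12 → 46 → 19 → 4 → 35 → 26 → 21 → … (one orbit).
The orbit structure of x ↦ 53x mod 59: 3 orbits of sizes [29, 29, 1].
59 − 3 = 56 transpositions; sign(π) = (−1)^56 = +1.
The Jacobi symbol (53|59) = +1 (Zolotarev) agrees.

+1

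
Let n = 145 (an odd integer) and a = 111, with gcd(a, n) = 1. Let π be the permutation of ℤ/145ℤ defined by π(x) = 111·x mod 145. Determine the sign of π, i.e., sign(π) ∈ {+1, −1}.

+1

Orbit of 16 under x↦111x: [16, 36, 81, 1, 111, 141, 136]… (length divides ord_145(111)).
Cycle lengths of π_111 on ℤ/145ℤ: [7, 7, 7, 7, 7, 7, 7, 7, 7, 7, 7, 7, 7, 7, 7, 7, 7, 7, 7, 7, 1, 1, 1, 1, 1]; 25 cycles in total.
25 cycles on 145: each ℓ→(−1)^(ℓ−1), product (−1)^120 = +1.
Zolotarev: (111|145) = +1, matching the cycle-count sign.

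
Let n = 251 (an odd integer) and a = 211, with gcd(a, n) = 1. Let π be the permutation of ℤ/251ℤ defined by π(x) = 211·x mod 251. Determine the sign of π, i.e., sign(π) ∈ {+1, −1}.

Orbit of 125 under x↦211x: [125, 20, 204, 123, 100, 16, 113]… (length divides ord_251(211)).
The orbit structure of x ↦ 211x mod 251: 11 orbits of sizes [25, 25, 25, 25, 25, 25, 25, 25, 25, 25, 1].
sign(π) = (−1)^{n − #cycles} = (−1)^{251−11} = (−1)^240 = +1.

+1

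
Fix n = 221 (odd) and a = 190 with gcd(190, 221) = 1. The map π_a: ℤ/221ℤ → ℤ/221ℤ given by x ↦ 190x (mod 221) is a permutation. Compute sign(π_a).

Trace 190: π^k(190) = [190, 77, 44, 183, 73, 168, 96] for k=0..6.
Cycle lengths of π_190 on ℤ/221ℤ: [16, 16, 16, 16, 16, 16, 16, 16, 16, 16, 16, 16, 16, 4, 4, 4, 1]; 17 cycles in total.
n − c = 221 − 17 = 204; sign = (−1)^204 = +1.

+1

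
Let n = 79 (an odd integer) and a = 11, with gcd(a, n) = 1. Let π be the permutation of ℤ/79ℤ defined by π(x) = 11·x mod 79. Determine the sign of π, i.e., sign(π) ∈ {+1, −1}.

Trace 5: π^k(5) = [5, 55, 52, 19, 51, 8, 9] for k=0..6.
π_11 has 3 disjoint cycles with lengths [39, 39, 1] on {0,…,78}.
3 cycles on 79: each ℓ→(−1)^(ℓ−1), product (−1)^76 = +1.

+1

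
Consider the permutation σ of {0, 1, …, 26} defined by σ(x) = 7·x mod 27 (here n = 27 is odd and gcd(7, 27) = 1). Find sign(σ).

Orbit of 7 under x↦7x: [7, 22, 19, 25, 13, 10, 16]… (length divides ord_27(7)).
The orbit structure of x ↦ 7x mod 27: 7 orbits of sizes [9, 9, 3, 3, 1, 1, 1].
sign(π) = (−1)^{n − #cycles} = (−1)^{27−7} = (−1)^20 = +1.

+1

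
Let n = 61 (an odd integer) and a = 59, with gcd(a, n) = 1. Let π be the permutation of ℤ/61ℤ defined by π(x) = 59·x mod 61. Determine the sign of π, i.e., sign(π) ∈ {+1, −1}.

-1

Trace 4: π^k(4) = [4, 53, 16, 29, 3, 55, 12] for k=0..6.
Cycle lengths of π_59 on ℤ/61ℤ: [60, 1]; 2 cycles in total.
sign(π) = (−1)^{n − #cycles} = (−1)^{61−2} = (−1)^59 = -1.
The Jacobi symbol (59|61) = -1 (Zolotarev) agrees.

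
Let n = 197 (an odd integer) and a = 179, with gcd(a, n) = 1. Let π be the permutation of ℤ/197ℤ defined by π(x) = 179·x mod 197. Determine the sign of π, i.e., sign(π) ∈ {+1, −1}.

-1

Trace 26: π^k(26) = [26, 123, 150, 58, 138, 77, 190] for k=0..6.
Cycle lengths of π_179 on ℤ/197ℤ: [196, 1]; 2 cycles in total.
n − c = 197 − 2 = 195; sign = (−1)^195 = -1.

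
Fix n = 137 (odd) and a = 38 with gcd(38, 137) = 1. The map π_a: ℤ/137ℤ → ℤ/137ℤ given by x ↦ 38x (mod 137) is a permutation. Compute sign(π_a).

+1

Orbit of 38 under x↦38x: [38, 74, 72, 133, 122, 115, 123]… (length divides ord_137(38)).
Decompose π into cycles: lengths [17, 17, 17, 17, 17, 17, 17, 17, 1] (9 cycles, including the fixed point 0).
With 9 cycles on 137 points, sign = (−1)^{137−9} = +1.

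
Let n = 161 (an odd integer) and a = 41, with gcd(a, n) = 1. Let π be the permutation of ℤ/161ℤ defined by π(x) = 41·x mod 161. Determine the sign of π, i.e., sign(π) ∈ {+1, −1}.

-1

Start at x=85: 85 → 104 → 78 → 139 → 64 → 48 → 36 → … (one orbit).
Decompose π into cycles: lengths [22, 22, 22, 22, 22, 22, 11, 11, 2, 2, 2, 1] (12 cycles, including the fixed point 0).
With 12 cycles on 161 points, sign = (−1)^{161−12} = -1.
Zolotarev: (41|161) = -1, matching the cycle-count sign.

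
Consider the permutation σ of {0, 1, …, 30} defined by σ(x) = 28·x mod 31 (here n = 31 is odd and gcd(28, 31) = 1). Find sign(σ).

Trace 18: π^k(18) = [18, 8, 7, 10, 1, 28, 9] for k=0..6.
Cycle type of π: 15×2 + 1; total 3 cycles.
Σ(ℓ_i−1) = 31−3 = 28; sign = (−1)^28 = +1.

+1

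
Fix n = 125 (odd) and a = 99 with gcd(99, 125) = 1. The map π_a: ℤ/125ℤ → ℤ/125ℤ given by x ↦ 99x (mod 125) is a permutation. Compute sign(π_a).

Trace 26: π^k(26) = [26, 74, 76, 24, 1, 99, 51] for k=0..6.
Cycle lengths of π_99 on ℤ/125ℤ: [10, 10, 10, 10, 10, 10, 10, 10, 10, 10, 2, 2, 2, 2, 2, 2, 2, 2, 2, 2, 2, 2, 1]; 23 cycles in total.
23 cycles on 125: each ℓ→(−1)^(ℓ−1), product (−1)^102 = +1.

+1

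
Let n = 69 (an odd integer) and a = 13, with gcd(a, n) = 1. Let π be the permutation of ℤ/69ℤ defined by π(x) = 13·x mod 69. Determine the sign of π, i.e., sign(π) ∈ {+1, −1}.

+1

Trace 58: π^k(58) = [58, 64, 4, 52, 55, 25, 49] for k=0..6.
Cycle type of π: 11×6 + 1×3; total 9 cycles.
sign(π) = (−1)^{n − #cycles} = (−1)^{69−9} = (−1)^60 = +1.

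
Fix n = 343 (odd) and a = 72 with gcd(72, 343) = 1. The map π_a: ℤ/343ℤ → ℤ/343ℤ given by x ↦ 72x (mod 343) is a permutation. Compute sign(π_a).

+1

Orbit of 137 under x↦72x: [137, 260, 198, 193, 176, 324, 4]… (length divides ord_343(72)).
7 cycles of lengths [147, 147, 21, 21, 3, 3, 1].
sign(π) = (−1)^{n − #cycles} = (−1)^{343−7} = (−1)^336 = +1.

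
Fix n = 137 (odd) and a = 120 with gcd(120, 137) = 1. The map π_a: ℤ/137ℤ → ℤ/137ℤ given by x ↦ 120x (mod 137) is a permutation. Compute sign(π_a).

Trace 2: π^k(2) = [2, 103, 30, 38, 39, 22, 37] for k=0..6.
3 cycles of lengths [68, 68, 1].
With 3 cycles on 137 points, sign = (−1)^{137−3} = +1.

+1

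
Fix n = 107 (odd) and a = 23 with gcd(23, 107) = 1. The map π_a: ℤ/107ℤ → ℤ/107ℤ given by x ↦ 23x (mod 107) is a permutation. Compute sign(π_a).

Start at x=64: 64 → 81 → 44 → 49 → 57 → 27 → 86 → … (one orbit).
3 cycles of lengths [53, 53, 1].
With 3 cycles on 107 points, sign = (−1)^{107−3} = +1.
(23|107)_J = +1 (Zolotarev's lemma cross-check).

+1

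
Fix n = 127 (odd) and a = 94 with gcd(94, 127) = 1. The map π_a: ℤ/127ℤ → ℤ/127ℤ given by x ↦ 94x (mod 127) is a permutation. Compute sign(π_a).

+1

Trace 61: π^k(61) = [61, 19, 8, 117, 76, 32, 87] for k=0..6.
Decompose π into cycles: lengths [21, 21, 21, 21, 21, 21, 1] (7 cycles, including the fixed point 0).
n − c = 127 − 7 = 120; sign = (−1)^120 = +1.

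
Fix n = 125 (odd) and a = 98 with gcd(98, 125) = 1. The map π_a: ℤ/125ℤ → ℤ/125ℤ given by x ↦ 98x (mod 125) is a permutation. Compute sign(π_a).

Trace 2: π^k(2) = [2, 71, 83, 9, 7, 61, 103] for k=0..6.
Cycle type of π: 100 + 20 + 4 + 1; total 4 cycles.
Σ(ℓ_i−1) = 125−4 = 121; sign = (−1)^121 = -1.
Via Zolotarev, sign(π_{98}) = (98|125) = -1.

-1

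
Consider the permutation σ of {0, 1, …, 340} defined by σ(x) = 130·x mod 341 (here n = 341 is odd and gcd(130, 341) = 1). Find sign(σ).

-1

Trace 119: π^k(119) = [119, 125, 223, 5, 309, 273, 26] for k=0..6.
The orbit structure of x ↦ 130x mod 341: 18 orbits of sizes [30, 30, 30, 30, 30, 30, 30, 30, 30, 30, 6, 6, 6, 6, 6, 5, 5, 1].
sign(π) = (−1)^{n − #cycles} = (−1)^{341−18} = (−1)^323 = -1.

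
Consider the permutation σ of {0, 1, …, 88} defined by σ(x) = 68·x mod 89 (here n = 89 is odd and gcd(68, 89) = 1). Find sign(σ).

+1

Orbit of 5 under x↦68x: [5, 73, 69, 64, 80, 11, 36]… (length divides ord_89(68)).
3 cycles of lengths [44, 44, 1].
n − c = 89 − 3 = 86; sign = (−1)^86 = +1.
The Jacobi symbol (68|89) = +1 (Zolotarev) agrees.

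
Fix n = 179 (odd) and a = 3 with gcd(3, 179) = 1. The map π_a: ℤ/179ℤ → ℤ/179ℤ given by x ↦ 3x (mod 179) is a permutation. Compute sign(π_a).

+1

Trace 151: π^k(151) = [151, 95, 106, 139, 59, 177, 173] for k=0..6.
Cycle type of π: 89×2 + 1; total 3 cycles.
n − c = 179 − 3 = 176; sign = (−1)^176 = +1.
(3|179)_J = +1 (Zolotarev's lemma cross-check).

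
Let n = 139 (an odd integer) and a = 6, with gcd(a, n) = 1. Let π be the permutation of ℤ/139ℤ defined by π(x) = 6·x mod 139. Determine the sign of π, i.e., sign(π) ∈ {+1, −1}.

Trace 55: π^k(55) = [55, 52, 34, 65, 112, 116, 1] for k=0..6.
7 cycles of lengths [23, 23, 23, 23, 23, 23, 1].
sign(π) = (−1)^{n − #cycles} = (−1)^{139−7} = (−1)^132 = +1.
The Jacobi symbol (6|139) = +1 (Zolotarev) agrees.

+1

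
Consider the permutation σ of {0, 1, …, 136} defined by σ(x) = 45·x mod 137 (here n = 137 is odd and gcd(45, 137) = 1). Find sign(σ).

-1

Orbit of 113 under x↦45x: [113, 16, 35, 68, 46, 15, 127]… (length divides ord_137(45)).
2 cycles of lengths [136, 1].
With 2 cycles on 137 points, sign = (−1)^{137−2} = -1.
The Jacobi symbol (45|137) = -1 (Zolotarev) agrees.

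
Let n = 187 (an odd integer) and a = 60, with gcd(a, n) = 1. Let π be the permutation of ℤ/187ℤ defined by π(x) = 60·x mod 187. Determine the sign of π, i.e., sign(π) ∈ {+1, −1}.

Orbit of 9 under x↦60x: [9, 166, 49, 135, 59, 174, 155]… (length divides ord_187(60)).
Cycle type of π: 40×4 + 8×2 + 5×2 + 1; total 9 cycles.
187 − 9 = 178 transpositions; sign(π) = (−1)^178 = +1.

+1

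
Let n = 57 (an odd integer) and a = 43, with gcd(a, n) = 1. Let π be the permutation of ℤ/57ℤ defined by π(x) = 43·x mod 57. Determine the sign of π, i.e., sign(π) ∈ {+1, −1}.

+1

Start at x=55: 55 → 28 → 7 → 16 → 4 → 1 → 43 → … (one orbit).
Cycle lengths of π_43 on ℤ/57ℤ: [9, 9, 9, 9, 9, 9, 1, 1, 1]; 9 cycles in total.
With 9 cycles on 57 points, sign = (−1)^{57−9} = +1.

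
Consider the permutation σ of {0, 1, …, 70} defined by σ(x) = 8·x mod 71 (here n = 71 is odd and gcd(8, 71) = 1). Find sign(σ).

Start at x=32: 32 → 43 → 60 → 54 → 6 → 48 → 29 → … (one orbit).
Decompose π into cycles: lengths [35, 35, 1] (3 cycles, including the fixed point 0).
With 3 cycles on 71 points, sign = (−1)^{71−3} = +1.

+1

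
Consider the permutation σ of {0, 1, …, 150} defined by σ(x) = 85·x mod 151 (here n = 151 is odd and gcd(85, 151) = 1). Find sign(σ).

Trace 85: π^k(85) = [85, 128, 8, 76, 118, 64, 4] for k=0..6.
Cycle type of π: 15×10 + 1; total 11 cycles.
11 cycles on 151: each ℓ→(−1)^(ℓ−1), product (−1)^140 = +1.
The Jacobi symbol (85|151) = +1 (Zolotarev) agrees.

+1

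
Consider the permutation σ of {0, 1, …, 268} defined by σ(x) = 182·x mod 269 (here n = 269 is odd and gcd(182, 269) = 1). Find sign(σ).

+1

Start at x=144: 144 → 115 → 217 → 220 → 228 → 70 → 97 → … (one orbit).
The orbit structure of x ↦ 182x mod 269: 3 orbits of sizes [134, 134, 1].
3 cycles on 269: each ℓ→(−1)^(ℓ−1), product (−1)^266 = +1.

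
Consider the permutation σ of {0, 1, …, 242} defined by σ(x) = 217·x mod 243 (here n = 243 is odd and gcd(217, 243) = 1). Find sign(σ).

+1

Trace 163: π^k(163) = [163, 136, 109, 82, 55, 28, 1] for k=0..6.
Decompose π into cycles: lengths [9, 9, 9, 9, 9, 9, 9, 9, 9, 9, 9, 9, 9, 9, 9, 9, 9, 9, 3, 3, 3, 3, 3, 3, 3, 3, 3, 3, 3, 3, 3, 3, 3, 3, 3, 3, 1, 1, 1, 1, 1, 1, 1, 1, 1, 1, 1, 1, 1, 1, 1, 1, 1, 1, 1, 1, 1, 1, 1, 1, 1, 1, 1] (63 cycles, including the fixed point 0).
sign(π) = (−1)^{n − #cycles} = (−1)^{243−63} = (−1)^180 = +1.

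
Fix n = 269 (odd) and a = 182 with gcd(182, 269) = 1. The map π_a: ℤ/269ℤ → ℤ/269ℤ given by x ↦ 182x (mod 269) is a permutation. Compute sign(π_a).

Start at x=80: 80 → 34 → 1 → 182 → 37 → 9 → 24 → … (one orbit).
3 cycles of lengths [134, 134, 1].
Σ(ℓ_i−1) = 269−3 = 266; sign = (−1)^266 = +1.
(182|269)_J = +1 (Zolotarev's lemma cross-check).

+1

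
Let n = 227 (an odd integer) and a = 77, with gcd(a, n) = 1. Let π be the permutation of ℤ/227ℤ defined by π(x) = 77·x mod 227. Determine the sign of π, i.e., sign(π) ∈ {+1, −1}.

Orbit of 30 under x↦77x: [30, 40, 129, 172, 78, 104, 63]… (length divides ord_227(77)).
The orbit structure of x ↦ 77x mod 227: 3 orbits of sizes [113, 113, 1].
227 − 3 = 224 transpositions; sign(π) = (−1)^224 = +1.

+1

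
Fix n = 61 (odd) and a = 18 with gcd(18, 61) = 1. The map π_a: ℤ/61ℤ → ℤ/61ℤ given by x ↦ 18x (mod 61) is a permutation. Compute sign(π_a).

Start at x=8: 8 → 22 → 30 → 52 → 21 → 12 → 33 → … (one orbit).
π_18 has 2 disjoint cycles with lengths [60, 1] on {0,…,60}.
With 2 cycles on 61 points, sign = (−1)^{61−2} = -1.
Zolotarev: (18|61) = -1, matching the cycle-count sign.

-1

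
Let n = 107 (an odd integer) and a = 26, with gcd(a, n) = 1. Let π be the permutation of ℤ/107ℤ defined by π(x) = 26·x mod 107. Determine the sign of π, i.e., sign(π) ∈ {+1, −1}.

Trace 38: π^k(38) = [38, 25, 8, 101, 58, 10, 46] for k=0..6.
Cycle lengths of π_26 on ℤ/107ℤ: [106, 1]; 2 cycles in total.
sign(π) = (−1)^{n − #cycles} = (−1)^{107−2} = (−1)^105 = -1.

-1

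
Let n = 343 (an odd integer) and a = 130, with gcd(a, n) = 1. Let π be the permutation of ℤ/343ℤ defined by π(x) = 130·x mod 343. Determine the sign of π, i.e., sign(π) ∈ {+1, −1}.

Start at x=324: 324 → 274 → 291 → 100 → 309 → 39 → 268 → … (one orbit).
Cycle type of π: 147×2 + 21×2 + 3×2 + 1; total 7 cycles.
7 cycles on 343: each ℓ→(−1)^(ℓ−1), product (−1)^336 = +1.
Check: (130/343) = +1 by Zolotarev.

+1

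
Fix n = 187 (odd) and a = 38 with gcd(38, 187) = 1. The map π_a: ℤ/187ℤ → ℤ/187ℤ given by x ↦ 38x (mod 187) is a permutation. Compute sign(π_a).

+1

Trace 38: π^k(38) = [38, 135, 81, 86, 89, 16, 47] for k=0..6.
15 cycles of lengths [20, 20, 20, 20, 20, 20, 20, 20, 5, 5, 4, 4, 4, 4, 1].
15 cycles on 187: each ℓ→(−1)^(ℓ−1), product (−1)^172 = +1.
Via Zolotarev, sign(π_{38}) = (38|187) = +1.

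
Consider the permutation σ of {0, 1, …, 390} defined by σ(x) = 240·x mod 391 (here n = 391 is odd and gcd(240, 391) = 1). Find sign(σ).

-1

Trace 169: π^k(169) = [169, 287, 64, 111, 52, 359, 140] for k=0..6.
Decompose π into cycles: lengths [88, 88, 88, 88, 22, 8, 8, 1] (8 cycles, including the fixed point 0).
With 8 cycles on 391 points, sign = (−1)^{391−8} = -1.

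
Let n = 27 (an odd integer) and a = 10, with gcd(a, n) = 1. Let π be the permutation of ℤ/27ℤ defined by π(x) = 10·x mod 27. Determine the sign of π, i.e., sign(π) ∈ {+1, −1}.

+1

Trace 10: π^k(10) = [10, 19, 1] for k=0..2.
π_10 has 15 disjoint cycles with lengths [3, 3, 3, 3, 3, 3, 1, 1, 1, 1, 1, 1, 1, 1, 1] on {0,…,26}.
With 15 cycles on 27 points, sign = (−1)^{27−15} = +1.
(10|27)_J = +1 (Zolotarev's lemma cross-check).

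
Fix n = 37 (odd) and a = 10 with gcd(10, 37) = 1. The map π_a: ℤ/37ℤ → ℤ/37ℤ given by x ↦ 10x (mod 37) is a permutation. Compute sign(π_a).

+1

Orbit of 26 under x↦10x: [26, 1, 10]… (length divides ord_37(10)).
Cycle type of π: 3×12 + 1; total 13 cycles.
13 cycles on 37: each ℓ→(−1)^(ℓ−1), product (−1)^24 = +1.
Zolotarev: (10|37) = +1, matching the cycle-count sign.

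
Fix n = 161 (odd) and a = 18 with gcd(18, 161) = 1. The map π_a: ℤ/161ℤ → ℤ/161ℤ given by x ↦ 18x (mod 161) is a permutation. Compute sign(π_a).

+1

Trace 85: π^k(85) = [85, 81, 9, 1, 18, 2, 36] for k=0..6.
Cycle type of π: 33×4 + 11×2 + 3×2 + 1; total 9 cycles.
161 − 9 = 152 transpositions; sign(π) = (−1)^152 = +1.
The Jacobi symbol (18|161) = +1 (Zolotarev) agrees.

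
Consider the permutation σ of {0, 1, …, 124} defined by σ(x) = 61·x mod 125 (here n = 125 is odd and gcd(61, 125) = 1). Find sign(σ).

+1

Start at x=41: 41 → 1 → 61 → 96 → 106 → 91 → 51 → … (one orbit).
π_61 has 13 disjoint cycles with lengths [25, 25, 25, 25, 5, 5, 5, 5, 1, 1, 1, 1, 1] on {0,…,124}.
125 − 13 = 112 transpositions; sign(π) = (−1)^112 = +1.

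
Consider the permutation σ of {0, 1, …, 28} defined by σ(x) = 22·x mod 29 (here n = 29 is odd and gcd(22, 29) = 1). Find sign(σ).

+1

Start at x=5: 5 → 23 → 13 → 25 → 28 → 7 → 9 → … (one orbit).
3 cycles of lengths [14, 14, 1].
Σ(ℓ_i−1) = 29−3 = 26; sign = (−1)^26 = +1.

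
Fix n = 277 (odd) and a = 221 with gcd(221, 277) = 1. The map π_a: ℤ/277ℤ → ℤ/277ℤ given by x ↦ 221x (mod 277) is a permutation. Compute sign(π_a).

-1

Trace 153: π^k(153) = [153, 19, 44, 29, 38, 88, 58] for k=0..6.
2 cycles of lengths [276, 1].
277 − 2 = 275 transpositions; sign(π) = (−1)^275 = -1.
Zolotarev: (221|277) = -1, matching the cycle-count sign.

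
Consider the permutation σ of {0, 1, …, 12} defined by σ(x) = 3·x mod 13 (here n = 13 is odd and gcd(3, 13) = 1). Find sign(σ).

Orbit of 3 under x↦3x: [3, 9, 1]… (length divides ord_13(3)).
Cycle lengths of π_3 on ℤ/13ℤ: [3, 3, 3, 3, 1]; 5 cycles in total.
5 cycles on 13: each ℓ→(−1)^(ℓ−1), product (−1)^8 = +1.
Zolotarev: (3|13) = +1, matching the cycle-count sign.

+1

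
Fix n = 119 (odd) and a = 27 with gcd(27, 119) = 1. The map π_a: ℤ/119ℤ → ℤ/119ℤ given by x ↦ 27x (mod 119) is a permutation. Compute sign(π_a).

Trace 20: π^k(20) = [20, 64, 62, 8, 97, 1, 27] for k=0..6.
11 cycles of lengths [16, 16, 16, 16, 16, 16, 16, 2, 2, 2, 1].
11 cycles on 119: each ℓ→(−1)^(ℓ−1), product (−1)^108 = +1.

+1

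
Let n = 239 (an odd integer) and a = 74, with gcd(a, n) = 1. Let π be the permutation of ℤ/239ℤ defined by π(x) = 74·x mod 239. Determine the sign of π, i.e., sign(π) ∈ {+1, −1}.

Trace 91: π^k(91) = [91, 42, 1, 74, 218, 119, 202] for k=0..6.
π_74 has 2 disjoint cycles with lengths [238, 1] on {0,…,238}.
n − c = 239 − 2 = 237; sign = (−1)^237 = -1.
Check: (74/239) = -1 by Zolotarev.

-1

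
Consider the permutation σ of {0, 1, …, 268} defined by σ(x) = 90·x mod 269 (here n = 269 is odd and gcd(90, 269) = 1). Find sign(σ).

Orbit of 110 under x↦90x: [110, 216, 72, 24, 8, 182, 240]… (length divides ord_269(90)).
Decompose π into cycles: lengths [268, 1] (2 cycles, including the fixed point 0).
2 cycles on 269: each ℓ→(−1)^(ℓ−1), product (−1)^267 = -1.

-1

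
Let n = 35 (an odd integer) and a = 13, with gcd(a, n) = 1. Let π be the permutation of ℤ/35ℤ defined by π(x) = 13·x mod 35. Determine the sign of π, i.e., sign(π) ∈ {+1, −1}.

+1

Orbit of 1 under x↦13x: [1, 13, 29, 27]… (length divides ord_35(13)).
Decompose π into cycles: lengths [4, 4, 4, 4, 4, 4, 4, 2, 2, 2, 1] (11 cycles, including the fixed point 0).
n − c = 35 − 11 = 24; sign = (−1)^24 = +1.
The Jacobi symbol (13|35) = +1 (Zolotarev) agrees.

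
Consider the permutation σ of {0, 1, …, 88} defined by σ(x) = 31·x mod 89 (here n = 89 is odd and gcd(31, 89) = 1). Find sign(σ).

-1

Orbit of 85 under x↦31x: [85, 54, 72, 7, 39, 52, 10]… (length divides ord_89(31)).
Cycle lengths of π_31 on ℤ/89ℤ: [88, 1]; 2 cycles in total.
With 2 cycles on 89 points, sign = (−1)^{89−2} = -1.
(31|89)_J = -1 (Zolotarev's lemma cross-check).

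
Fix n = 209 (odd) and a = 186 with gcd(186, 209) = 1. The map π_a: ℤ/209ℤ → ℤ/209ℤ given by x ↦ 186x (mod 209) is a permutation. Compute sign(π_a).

Orbit of 32 under x↦186x: [32, 100, 208, 23, 98, 45, 10]… (length divides ord_209(186)).
The orbit structure of x ↦ 186x mod 209: 17 orbits of sizes [18, 18, 18, 18, 18, 18, 18, 18, 18, 18, 18, 2, 2, 2, 2, 2, 1].
With 17 cycles on 209 points, sign = (−1)^{209−17} = +1.
(186|209)_J = +1 (Zolotarev's lemma cross-check).

+1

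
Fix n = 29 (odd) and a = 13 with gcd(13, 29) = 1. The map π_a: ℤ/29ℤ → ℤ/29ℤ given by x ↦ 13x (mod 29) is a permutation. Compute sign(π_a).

Trace 9: π^k(9) = [9, 1, 13, 24, 22, 25, 6] for k=0..6.
The orbit structure of x ↦ 13x mod 29: 3 orbits of sizes [14, 14, 1].
29 − 3 = 26 transpositions; sign(π) = (−1)^26 = +1.
Via Zolotarev, sign(π_{13}) = (13|29) = +1.

+1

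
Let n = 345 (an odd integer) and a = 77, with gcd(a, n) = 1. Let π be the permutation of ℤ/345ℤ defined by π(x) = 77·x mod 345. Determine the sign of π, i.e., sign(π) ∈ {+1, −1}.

Start at x=334: 334 → 188 → 331 → 302 → 139 → 8 → 271 → … (one orbit).
15 cycles of lengths [44, 44, 44, 44, 44, 44, 22, 22, 11, 11, 4, 4, 4, 2, 1].
With 15 cycles on 345 points, sign = (−1)^{345−15} = +1.

+1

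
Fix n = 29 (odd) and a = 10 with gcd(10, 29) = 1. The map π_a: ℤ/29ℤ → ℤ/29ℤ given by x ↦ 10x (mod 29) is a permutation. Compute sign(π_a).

Trace 27: π^k(27) = [27, 9, 3, 1, 10, 13, 14] for k=0..6.
Decompose π into cycles: lengths [28, 1] (2 cycles, including the fixed point 0).
sign(π) = (−1)^{n − #cycles} = (−1)^{29−2} = (−1)^27 = -1.

-1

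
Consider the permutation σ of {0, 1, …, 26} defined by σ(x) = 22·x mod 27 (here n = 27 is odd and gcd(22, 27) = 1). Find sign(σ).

Trace 1: π^k(1) = [1, 22, 25, 10, 4, 7, 19] for k=0..6.
Cycle lengths of π_22 on ℤ/27ℤ: [9, 9, 3, 3, 1, 1, 1]; 7 cycles in total.
n − c = 27 − 7 = 20; sign = (−1)^20 = +1.
The Jacobi symbol (22|27) = +1 (Zolotarev) agrees.

+1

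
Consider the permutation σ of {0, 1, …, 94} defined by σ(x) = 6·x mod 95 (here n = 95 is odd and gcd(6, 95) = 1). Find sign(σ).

Orbit of 61 under x↦6x: [61, 81, 11, 66, 16, 1, 6]… (length divides ord_95(6)).
15 cycles of lengths [9, 9, 9, 9, 9, 9, 9, 9, 9, 9, 1, 1, 1, 1, 1].
15 cycles on 95: each ℓ→(−1)^(ℓ−1), product (−1)^80 = +1.
Zolotarev: (6|95) = +1, matching the cycle-count sign.

+1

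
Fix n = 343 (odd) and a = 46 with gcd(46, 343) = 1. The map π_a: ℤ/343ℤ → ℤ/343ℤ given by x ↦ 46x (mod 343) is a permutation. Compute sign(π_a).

Trace 333: π^k(333) = [333, 226, 106, 74, 317, 176, 207] for k=0..6.
The orbit structure of x ↦ 46x mod 343: 7 orbits of sizes [147, 147, 21, 21, 3, 3, 1].
7 cycles on 343: each ℓ→(−1)^(ℓ−1), product (−1)^336 = +1.
The Jacobi symbol (46|343) = +1 (Zolotarev) agrees.

+1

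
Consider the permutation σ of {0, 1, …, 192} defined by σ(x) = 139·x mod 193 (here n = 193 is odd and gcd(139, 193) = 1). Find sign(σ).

+1

Trace 138: π^k(138) = [138, 75, 3, 31, 63, 72, 165] for k=0..6.
The orbit structure of x ↦ 139x mod 193: 3 orbits of sizes [96, 96, 1].
With 3 cycles on 193 points, sign = (−1)^{193−3} = +1.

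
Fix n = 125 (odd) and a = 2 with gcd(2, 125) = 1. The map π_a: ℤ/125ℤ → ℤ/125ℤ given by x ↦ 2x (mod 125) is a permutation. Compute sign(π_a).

Trace 107: π^k(107) = [107, 89, 53, 106, 87, 49, 98] for k=0..6.
Decompose π into cycles: lengths [100, 20, 4, 1] (4 cycles, including the fixed point 0).
With 4 cycles on 125 points, sign = (−1)^{125−4} = -1.

-1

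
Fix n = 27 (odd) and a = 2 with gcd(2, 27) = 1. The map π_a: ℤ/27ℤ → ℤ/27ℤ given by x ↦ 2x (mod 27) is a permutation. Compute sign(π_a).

-1

Start at x=1: 1 → 2 → 4 → 8 → 16 → 5 → 10 → … (one orbit).
The orbit structure of x ↦ 2x mod 27: 4 orbits of sizes [18, 6, 2, 1].
27 − 4 = 23 transpositions; sign(π) = (−1)^23 = -1.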